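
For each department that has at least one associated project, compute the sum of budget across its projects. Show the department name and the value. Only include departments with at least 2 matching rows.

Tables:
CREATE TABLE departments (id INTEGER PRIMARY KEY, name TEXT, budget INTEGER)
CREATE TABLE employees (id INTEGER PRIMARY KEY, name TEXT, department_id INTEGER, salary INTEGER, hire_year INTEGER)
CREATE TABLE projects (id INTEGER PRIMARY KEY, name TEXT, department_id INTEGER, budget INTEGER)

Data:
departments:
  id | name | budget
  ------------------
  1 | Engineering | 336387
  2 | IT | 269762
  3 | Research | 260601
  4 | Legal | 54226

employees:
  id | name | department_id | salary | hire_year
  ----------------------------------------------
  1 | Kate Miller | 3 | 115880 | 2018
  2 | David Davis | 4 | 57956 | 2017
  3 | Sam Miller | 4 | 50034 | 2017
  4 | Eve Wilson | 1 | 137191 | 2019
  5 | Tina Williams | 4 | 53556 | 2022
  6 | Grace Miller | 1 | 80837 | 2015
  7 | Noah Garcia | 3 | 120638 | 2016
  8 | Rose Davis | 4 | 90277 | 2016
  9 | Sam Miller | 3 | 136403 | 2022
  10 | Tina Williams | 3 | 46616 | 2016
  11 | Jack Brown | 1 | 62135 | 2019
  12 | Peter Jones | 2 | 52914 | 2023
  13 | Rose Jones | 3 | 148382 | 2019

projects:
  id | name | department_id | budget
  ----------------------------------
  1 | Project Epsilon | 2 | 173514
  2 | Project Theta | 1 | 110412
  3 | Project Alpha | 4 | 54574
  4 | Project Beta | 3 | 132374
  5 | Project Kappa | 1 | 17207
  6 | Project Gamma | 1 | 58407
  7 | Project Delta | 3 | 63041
SELECT p.name, SUM(c.budget) AS sum_budget FROM projects c JOIN departments p ON c.department_id = p.id GROUP BY p.id, p.name HAVING COUNT(*) >= 2

Execution result:
name | sum_budget
Engineering | 186026
Research | 195415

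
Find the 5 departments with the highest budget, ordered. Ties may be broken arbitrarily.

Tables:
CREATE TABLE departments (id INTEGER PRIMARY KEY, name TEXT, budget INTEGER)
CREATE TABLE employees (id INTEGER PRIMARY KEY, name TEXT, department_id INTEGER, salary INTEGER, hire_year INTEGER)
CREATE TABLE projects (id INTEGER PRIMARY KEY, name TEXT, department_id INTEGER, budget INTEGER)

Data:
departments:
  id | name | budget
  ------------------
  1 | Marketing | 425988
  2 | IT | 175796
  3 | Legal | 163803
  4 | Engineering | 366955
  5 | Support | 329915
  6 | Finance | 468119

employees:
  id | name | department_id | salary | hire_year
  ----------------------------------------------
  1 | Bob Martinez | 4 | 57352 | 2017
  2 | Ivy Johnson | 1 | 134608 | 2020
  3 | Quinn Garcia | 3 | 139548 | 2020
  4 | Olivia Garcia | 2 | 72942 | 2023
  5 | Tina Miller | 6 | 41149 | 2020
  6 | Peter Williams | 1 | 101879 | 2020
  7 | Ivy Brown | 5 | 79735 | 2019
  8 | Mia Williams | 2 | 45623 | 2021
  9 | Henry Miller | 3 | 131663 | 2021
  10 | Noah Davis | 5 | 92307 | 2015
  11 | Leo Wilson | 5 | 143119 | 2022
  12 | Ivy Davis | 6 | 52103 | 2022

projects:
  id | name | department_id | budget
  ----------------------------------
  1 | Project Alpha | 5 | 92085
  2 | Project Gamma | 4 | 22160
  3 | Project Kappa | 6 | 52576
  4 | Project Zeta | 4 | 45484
SELECT name, budget FROM departments ORDER BY budget DESC LIMIT 5

Execution result:
name | budget
Finance | 468119
Marketing | 425988
Engineering | 366955
Support | 329915
IT | 175796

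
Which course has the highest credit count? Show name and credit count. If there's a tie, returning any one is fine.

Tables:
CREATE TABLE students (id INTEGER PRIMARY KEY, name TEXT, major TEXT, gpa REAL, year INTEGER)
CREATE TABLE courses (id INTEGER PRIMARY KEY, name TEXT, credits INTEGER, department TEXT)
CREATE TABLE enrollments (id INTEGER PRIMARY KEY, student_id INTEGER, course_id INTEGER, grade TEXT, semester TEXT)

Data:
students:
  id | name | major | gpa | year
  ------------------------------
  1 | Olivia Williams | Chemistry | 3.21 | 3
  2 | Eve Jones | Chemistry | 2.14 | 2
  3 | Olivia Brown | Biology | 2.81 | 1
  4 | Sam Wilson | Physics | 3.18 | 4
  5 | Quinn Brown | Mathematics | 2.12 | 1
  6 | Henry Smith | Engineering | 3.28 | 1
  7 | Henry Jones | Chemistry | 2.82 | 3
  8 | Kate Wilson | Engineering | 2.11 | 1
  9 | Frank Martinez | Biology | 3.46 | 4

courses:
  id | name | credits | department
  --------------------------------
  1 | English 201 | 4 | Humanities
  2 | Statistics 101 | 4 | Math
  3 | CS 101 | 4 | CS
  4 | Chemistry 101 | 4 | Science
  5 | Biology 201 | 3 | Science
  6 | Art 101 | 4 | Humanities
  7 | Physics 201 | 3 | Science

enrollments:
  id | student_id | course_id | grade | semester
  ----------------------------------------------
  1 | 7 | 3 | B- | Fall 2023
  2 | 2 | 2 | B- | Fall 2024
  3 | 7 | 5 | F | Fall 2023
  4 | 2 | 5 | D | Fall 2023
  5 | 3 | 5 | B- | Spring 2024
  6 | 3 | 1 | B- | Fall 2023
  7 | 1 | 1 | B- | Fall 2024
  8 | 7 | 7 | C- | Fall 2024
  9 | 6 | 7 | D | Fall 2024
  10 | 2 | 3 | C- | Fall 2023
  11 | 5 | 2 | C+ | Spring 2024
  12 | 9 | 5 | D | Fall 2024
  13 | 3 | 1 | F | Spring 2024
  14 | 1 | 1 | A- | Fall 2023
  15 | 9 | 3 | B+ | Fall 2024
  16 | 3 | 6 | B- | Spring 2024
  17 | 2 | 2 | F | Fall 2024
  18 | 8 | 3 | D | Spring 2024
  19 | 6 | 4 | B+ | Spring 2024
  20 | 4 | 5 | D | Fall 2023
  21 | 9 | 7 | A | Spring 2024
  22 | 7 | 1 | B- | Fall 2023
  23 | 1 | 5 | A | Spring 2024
SELECT name, credits FROM courses ORDER BY credits DESC LIMIT 1

Execution result:
name | credits
English 201 | 4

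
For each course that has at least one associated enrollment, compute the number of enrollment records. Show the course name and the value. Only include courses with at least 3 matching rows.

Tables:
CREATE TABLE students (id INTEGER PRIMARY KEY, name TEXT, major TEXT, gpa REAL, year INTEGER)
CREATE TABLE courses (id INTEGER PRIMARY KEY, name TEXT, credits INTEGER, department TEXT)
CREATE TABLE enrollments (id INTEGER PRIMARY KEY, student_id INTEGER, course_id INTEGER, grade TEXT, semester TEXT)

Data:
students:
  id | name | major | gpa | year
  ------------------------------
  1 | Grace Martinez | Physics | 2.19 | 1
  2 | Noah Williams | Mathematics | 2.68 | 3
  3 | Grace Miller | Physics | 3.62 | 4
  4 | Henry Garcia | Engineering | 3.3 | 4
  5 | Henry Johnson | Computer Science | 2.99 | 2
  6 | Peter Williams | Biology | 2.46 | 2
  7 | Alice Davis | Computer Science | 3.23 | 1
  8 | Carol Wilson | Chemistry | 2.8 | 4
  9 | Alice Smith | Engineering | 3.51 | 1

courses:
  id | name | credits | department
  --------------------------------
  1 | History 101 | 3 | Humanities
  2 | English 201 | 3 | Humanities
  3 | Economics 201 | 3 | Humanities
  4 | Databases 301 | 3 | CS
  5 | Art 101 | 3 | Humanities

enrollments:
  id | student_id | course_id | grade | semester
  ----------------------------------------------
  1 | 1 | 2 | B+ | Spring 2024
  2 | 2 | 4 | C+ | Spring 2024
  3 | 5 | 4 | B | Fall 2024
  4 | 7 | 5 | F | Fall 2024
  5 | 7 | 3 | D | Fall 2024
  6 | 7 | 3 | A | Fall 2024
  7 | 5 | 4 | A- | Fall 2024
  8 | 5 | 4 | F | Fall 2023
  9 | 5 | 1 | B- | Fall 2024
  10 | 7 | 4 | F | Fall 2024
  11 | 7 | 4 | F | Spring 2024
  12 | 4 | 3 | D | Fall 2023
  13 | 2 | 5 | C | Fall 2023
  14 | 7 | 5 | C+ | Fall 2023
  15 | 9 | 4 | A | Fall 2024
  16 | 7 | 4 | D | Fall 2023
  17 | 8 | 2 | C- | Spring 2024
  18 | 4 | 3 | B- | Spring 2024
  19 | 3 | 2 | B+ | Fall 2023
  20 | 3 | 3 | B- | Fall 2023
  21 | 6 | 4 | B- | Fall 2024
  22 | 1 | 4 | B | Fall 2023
SELECT p.name, COUNT(*) AS n FROM enrollments c JOIN courses p ON c.course_id = p.id GROUP BY p.id, p.name HAVING COUNT(*) >= 3

Execution result:
name | n
English 201 | 3
Economics 201 | 5
Databases 301 | 10
Art 101 | 3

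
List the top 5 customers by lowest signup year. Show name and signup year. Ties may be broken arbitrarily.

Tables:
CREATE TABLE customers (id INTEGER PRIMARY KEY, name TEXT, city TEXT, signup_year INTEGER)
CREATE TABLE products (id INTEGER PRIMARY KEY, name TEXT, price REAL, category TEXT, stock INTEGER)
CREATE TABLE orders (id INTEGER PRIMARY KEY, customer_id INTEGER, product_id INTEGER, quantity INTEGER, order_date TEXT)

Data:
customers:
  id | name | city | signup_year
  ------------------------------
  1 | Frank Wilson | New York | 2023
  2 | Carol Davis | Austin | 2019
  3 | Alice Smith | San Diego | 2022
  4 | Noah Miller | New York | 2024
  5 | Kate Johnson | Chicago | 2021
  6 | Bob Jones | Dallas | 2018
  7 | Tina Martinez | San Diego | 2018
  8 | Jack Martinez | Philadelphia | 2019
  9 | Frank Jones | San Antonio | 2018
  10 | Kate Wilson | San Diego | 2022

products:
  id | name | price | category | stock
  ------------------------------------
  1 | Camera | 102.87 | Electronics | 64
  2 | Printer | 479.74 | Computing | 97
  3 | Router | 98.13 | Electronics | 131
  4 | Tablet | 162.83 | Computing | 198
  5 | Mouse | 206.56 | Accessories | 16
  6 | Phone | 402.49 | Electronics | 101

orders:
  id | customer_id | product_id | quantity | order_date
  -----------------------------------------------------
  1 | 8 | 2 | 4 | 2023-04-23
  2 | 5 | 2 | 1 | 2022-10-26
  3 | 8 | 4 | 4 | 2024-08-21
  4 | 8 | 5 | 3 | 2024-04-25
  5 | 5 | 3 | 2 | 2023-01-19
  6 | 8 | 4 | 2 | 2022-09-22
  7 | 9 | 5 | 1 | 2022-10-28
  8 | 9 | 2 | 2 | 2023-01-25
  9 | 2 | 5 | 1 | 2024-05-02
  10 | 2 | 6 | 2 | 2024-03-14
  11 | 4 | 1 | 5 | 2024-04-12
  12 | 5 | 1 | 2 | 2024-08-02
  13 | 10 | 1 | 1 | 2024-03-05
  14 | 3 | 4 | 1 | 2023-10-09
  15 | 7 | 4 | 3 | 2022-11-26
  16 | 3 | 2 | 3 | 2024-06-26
SELECT name, signup_year FROM customers ORDER BY signup_year ASC LIMIT 5

Execution result:
name | signup_year
Bob Jones | 2018
Tina Martinez | 2018
Frank Jones | 2018
Carol Davis | 2019
Jack Martinez | 2019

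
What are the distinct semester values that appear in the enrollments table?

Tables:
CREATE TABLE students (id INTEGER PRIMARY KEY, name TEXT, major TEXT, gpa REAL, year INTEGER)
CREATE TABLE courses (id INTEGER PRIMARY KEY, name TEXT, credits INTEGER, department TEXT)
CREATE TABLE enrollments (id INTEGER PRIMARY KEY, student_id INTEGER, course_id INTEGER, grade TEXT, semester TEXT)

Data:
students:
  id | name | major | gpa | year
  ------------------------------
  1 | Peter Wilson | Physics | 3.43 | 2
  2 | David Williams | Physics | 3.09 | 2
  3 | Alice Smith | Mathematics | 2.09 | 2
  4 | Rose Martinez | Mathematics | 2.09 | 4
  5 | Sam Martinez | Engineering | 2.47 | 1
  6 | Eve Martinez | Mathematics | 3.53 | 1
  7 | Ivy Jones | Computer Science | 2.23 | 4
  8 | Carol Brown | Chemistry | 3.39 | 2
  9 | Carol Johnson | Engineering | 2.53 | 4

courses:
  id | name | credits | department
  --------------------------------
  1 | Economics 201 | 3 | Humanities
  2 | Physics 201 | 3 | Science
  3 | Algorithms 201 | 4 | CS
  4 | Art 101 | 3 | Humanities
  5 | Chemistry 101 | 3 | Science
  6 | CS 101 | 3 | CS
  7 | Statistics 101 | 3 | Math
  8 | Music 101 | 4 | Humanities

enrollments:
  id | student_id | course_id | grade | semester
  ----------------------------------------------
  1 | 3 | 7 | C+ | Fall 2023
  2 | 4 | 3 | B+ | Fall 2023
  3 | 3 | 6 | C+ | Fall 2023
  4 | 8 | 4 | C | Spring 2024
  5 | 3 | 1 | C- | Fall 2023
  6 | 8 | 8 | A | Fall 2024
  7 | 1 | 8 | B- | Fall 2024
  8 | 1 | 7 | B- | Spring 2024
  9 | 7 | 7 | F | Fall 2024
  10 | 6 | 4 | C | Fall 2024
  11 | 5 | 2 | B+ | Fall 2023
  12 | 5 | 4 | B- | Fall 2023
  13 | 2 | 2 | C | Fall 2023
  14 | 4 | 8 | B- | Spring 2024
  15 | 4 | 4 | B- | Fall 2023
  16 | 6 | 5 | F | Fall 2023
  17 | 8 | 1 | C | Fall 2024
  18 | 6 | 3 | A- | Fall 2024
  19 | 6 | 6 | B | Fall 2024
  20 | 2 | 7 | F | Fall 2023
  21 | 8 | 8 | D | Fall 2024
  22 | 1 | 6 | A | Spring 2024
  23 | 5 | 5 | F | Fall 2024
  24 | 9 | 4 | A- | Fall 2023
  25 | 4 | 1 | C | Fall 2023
SELECT DISTINCT semester FROM enrollments

Execution result:
semester
Fall 2023
Spring 2024
Fall 2024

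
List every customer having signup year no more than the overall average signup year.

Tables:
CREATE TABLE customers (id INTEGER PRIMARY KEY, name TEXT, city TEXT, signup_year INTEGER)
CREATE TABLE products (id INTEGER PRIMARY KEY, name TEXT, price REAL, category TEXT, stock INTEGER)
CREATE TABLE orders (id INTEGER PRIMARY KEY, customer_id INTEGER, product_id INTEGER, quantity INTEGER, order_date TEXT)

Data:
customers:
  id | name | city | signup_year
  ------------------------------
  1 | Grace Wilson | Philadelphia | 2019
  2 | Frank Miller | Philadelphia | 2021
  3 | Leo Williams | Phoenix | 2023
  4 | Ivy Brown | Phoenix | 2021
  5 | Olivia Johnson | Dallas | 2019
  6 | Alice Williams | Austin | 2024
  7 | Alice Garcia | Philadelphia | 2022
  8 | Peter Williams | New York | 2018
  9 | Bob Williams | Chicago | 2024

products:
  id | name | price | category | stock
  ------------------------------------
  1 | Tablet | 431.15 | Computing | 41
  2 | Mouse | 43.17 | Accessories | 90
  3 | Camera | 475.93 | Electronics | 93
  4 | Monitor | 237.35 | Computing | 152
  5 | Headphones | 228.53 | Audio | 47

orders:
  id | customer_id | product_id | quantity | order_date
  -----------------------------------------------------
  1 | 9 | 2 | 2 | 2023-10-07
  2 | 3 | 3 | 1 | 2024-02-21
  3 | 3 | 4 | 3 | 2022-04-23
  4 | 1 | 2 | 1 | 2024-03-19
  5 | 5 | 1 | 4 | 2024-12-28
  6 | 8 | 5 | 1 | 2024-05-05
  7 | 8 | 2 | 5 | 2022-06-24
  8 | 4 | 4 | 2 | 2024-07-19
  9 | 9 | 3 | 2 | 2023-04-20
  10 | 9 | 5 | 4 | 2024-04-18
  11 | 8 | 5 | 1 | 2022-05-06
SELECT name, signup_year FROM customers WHERE signup_year <= (SELECT AVG(signup_year) FROM customers)

Execution result:
name | signup_year
Grace Wilson | 2019
Frank Miller | 2021
Ivy Brown | 2021
Olivia Johnson | 2019
Peter Williams | 2018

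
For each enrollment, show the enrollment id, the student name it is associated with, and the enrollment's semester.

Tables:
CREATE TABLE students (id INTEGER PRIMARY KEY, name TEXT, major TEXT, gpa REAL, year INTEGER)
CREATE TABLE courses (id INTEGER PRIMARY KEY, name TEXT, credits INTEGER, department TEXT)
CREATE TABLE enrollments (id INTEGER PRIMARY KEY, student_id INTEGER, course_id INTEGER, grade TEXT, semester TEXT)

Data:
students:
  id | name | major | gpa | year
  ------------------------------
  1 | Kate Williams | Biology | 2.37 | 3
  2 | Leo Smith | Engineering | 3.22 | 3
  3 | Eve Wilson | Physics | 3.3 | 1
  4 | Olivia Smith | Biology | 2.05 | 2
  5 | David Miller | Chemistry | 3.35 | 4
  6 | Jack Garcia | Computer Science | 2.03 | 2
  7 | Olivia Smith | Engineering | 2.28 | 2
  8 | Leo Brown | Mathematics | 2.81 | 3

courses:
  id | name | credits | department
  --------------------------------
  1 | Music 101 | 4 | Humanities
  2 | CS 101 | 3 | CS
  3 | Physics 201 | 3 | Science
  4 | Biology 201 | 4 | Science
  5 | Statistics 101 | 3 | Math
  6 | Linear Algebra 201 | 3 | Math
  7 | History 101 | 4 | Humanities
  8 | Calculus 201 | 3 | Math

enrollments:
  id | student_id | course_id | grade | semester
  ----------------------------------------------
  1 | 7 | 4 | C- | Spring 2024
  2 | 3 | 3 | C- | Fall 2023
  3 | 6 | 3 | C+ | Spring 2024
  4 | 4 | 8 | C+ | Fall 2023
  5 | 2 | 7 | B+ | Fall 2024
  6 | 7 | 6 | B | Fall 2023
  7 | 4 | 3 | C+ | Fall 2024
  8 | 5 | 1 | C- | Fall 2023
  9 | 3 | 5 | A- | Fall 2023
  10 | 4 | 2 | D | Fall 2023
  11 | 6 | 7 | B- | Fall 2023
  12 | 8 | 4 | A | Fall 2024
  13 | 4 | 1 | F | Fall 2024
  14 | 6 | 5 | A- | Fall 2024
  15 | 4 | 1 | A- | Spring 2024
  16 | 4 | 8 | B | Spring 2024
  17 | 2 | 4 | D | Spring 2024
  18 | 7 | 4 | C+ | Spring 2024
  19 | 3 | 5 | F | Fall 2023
SELECT c.id, p.name AS student, c.semester FROM enrollments c JOIN students p ON c.student_id = p.id

Execution result:
id | student | semester
1 | Olivia Smith | Spring 2024
2 | Eve Wilson | Fall 2023
3 | Jack Garcia | Spring 2024
4 | Olivia Smith | Fall 2023
5 | Leo Smith | Fall 2024
6 | Olivia Smith | Fall 2023
7 | Olivia Smith | Fall 2024
8 | David Miller | Fall 2023
9 | Eve Wilson | Fall 2023
10 | Olivia Smith | Fall 2023
11 | Jack Garcia | Fall 2023
12 | Leo Brown | Fall 2024
13 | Olivia Smith | Fall 2024
14 | Jack Garcia | Fall 2024
15 | Olivia Smith | Spring 2024
16 | Olivia Smith | Spring 2024
17 | Leo Smith | Spring 2024
18 | Olivia Smith | Spring 2024
19 | Eve Wilson | Fall 2023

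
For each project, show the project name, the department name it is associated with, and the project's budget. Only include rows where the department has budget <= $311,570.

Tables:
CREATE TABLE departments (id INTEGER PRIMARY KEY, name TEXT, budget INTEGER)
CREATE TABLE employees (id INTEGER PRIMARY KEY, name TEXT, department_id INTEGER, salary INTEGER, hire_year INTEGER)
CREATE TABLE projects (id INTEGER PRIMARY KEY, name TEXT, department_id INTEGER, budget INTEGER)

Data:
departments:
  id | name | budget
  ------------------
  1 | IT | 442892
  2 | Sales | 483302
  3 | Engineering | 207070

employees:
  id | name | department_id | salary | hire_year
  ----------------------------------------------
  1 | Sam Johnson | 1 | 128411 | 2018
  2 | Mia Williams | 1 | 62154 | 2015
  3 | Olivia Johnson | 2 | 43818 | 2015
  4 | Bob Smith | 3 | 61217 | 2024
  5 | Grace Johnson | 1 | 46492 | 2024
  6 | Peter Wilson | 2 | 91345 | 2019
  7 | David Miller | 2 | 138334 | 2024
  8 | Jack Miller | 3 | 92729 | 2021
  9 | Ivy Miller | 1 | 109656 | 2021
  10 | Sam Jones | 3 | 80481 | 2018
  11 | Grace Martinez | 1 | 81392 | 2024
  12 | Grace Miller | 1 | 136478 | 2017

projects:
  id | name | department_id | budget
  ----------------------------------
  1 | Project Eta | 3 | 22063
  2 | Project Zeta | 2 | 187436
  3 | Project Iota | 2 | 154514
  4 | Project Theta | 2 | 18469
SELECT c.name, p.name AS department, c.budget FROM projects c JOIN departments p ON c.department_id = p.id WHERE p.budget <= 311570

Execution result:
name | department | budget
Project Eta | Engineering | 22063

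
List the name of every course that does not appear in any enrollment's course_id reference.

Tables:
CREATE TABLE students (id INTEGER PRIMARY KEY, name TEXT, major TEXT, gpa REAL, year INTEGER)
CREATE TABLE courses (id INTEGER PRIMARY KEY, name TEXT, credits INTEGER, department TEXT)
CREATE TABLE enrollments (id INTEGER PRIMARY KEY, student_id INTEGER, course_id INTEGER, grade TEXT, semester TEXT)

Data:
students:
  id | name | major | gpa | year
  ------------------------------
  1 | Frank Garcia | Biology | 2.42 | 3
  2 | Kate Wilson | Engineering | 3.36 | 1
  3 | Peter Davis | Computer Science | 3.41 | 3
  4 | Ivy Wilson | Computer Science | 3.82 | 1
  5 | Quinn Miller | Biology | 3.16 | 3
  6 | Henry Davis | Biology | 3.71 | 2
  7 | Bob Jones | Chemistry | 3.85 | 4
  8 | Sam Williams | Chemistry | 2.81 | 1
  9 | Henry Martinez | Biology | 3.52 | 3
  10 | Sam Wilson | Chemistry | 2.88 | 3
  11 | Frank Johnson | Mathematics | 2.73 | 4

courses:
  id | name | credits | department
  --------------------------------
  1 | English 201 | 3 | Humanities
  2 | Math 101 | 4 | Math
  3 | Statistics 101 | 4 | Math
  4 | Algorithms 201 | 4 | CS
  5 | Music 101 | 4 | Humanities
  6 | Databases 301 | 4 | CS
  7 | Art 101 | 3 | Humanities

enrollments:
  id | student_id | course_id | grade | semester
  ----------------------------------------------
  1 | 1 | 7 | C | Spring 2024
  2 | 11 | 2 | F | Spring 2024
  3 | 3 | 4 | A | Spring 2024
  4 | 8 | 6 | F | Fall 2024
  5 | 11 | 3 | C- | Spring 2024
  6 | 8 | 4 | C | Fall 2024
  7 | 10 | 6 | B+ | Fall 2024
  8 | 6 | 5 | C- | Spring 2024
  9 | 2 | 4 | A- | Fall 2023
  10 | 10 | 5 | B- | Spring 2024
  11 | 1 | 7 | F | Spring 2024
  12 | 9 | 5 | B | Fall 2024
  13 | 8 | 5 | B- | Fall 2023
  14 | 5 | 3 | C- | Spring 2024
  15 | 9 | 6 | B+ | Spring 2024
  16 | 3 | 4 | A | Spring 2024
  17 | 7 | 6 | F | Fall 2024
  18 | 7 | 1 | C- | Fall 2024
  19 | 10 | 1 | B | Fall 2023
SELECT p.name FROM courses p LEFT JOIN enrollments c ON c.course_id = p.id WHERE c.id IS NULL

Execution result:
(no rows)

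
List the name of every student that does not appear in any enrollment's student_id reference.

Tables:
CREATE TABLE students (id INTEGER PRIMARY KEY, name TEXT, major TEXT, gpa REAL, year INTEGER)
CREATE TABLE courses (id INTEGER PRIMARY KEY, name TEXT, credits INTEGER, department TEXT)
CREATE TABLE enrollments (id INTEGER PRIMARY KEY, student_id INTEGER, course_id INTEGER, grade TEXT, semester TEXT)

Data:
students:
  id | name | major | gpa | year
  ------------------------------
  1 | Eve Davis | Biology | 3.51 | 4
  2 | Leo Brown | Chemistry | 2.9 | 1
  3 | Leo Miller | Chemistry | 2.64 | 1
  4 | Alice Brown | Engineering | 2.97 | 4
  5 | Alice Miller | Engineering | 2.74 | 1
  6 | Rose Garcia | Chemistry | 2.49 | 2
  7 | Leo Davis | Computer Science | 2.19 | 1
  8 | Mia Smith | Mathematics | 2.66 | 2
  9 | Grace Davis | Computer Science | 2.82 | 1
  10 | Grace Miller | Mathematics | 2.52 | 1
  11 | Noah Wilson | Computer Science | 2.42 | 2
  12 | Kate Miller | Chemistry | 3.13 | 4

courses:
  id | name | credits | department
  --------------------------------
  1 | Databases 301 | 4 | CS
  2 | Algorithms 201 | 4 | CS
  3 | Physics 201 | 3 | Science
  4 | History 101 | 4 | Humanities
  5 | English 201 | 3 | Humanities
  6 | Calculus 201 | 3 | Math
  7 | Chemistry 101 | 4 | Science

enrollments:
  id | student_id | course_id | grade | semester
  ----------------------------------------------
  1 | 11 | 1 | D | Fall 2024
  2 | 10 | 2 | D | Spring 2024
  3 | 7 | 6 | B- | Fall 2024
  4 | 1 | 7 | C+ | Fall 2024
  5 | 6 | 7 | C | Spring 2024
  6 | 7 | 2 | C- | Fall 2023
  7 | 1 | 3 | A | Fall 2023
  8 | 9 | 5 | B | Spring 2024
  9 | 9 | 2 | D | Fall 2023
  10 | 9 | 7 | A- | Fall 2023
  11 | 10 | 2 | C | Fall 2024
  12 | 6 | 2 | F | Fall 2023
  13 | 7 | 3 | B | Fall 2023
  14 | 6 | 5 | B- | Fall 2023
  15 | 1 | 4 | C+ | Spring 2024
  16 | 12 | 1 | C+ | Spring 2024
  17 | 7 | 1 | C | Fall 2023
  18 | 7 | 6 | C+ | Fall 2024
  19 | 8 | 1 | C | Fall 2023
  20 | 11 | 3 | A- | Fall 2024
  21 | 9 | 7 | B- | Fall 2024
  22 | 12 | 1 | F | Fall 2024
SELECT p.name FROM students p LEFT JOIN enrollments c ON c.student_id = p.id WHERE c.id IS NULL

Execution result:
name
Leo Brown
Leo Miller
Alice Brown
Alice Miller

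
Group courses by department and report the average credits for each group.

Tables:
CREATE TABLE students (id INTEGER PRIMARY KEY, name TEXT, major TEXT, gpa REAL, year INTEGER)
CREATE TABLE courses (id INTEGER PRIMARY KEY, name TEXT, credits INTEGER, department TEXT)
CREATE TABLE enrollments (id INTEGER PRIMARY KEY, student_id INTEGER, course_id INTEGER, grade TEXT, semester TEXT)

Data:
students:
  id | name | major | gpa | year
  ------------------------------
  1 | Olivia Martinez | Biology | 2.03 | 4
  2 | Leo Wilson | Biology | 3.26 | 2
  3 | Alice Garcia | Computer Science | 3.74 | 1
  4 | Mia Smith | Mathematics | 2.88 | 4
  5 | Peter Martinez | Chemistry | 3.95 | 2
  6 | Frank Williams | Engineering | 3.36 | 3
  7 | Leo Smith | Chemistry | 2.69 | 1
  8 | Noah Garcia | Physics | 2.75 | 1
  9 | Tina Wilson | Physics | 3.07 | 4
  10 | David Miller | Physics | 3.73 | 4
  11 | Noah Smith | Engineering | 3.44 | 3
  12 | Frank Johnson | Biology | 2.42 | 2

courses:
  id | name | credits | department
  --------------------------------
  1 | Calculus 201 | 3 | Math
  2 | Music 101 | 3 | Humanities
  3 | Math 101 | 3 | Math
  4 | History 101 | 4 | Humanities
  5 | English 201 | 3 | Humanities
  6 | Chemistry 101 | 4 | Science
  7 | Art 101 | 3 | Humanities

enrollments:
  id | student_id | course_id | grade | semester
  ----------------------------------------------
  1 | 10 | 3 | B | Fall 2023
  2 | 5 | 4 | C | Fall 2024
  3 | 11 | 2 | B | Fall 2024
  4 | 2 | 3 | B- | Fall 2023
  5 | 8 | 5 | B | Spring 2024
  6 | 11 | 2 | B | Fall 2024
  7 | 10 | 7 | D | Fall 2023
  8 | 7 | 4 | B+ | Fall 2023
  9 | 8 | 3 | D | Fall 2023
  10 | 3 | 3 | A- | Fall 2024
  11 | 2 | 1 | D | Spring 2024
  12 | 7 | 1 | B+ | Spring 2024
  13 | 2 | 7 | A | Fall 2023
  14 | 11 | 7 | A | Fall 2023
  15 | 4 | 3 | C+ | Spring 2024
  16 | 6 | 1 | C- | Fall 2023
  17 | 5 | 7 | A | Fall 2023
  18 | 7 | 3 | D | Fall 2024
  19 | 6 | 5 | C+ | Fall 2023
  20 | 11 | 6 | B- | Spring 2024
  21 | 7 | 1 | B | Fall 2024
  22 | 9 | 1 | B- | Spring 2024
SELECT department, AVG(credits) AS avg_credits FROM courses GROUP BY department

Execution result:
department | avg_credits
Humanities | 3.25
Math | 3.00
Science | 4.00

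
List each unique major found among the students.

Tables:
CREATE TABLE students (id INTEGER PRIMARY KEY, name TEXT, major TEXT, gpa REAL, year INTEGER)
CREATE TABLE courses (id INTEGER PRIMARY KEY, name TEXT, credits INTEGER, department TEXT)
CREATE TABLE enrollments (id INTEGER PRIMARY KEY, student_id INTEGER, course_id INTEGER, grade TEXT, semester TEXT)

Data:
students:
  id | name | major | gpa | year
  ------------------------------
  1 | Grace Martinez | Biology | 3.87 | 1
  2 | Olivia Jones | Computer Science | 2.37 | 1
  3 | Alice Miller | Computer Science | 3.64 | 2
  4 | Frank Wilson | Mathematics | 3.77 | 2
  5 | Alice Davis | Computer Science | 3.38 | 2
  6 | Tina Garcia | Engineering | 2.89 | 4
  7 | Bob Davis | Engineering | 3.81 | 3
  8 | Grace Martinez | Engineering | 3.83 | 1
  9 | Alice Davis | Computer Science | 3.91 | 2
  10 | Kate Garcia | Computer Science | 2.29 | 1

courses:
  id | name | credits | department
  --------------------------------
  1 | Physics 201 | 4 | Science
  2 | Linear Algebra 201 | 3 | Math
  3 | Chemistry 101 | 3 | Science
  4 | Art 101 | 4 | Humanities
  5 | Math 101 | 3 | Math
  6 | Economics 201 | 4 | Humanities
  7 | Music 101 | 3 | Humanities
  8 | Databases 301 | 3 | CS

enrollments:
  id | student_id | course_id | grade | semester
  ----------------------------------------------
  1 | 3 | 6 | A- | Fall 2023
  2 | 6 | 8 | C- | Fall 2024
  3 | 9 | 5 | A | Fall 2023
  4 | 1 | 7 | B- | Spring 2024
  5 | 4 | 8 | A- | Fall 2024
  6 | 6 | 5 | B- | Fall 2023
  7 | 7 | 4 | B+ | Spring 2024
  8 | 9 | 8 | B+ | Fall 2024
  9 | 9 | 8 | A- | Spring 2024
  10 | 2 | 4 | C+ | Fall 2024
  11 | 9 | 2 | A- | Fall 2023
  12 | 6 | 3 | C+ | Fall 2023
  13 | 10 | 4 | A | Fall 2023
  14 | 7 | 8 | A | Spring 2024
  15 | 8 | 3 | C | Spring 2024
SELECT DISTINCT major FROM students

Execution result:
major
Biology
Computer Science
Mathematics
Engineering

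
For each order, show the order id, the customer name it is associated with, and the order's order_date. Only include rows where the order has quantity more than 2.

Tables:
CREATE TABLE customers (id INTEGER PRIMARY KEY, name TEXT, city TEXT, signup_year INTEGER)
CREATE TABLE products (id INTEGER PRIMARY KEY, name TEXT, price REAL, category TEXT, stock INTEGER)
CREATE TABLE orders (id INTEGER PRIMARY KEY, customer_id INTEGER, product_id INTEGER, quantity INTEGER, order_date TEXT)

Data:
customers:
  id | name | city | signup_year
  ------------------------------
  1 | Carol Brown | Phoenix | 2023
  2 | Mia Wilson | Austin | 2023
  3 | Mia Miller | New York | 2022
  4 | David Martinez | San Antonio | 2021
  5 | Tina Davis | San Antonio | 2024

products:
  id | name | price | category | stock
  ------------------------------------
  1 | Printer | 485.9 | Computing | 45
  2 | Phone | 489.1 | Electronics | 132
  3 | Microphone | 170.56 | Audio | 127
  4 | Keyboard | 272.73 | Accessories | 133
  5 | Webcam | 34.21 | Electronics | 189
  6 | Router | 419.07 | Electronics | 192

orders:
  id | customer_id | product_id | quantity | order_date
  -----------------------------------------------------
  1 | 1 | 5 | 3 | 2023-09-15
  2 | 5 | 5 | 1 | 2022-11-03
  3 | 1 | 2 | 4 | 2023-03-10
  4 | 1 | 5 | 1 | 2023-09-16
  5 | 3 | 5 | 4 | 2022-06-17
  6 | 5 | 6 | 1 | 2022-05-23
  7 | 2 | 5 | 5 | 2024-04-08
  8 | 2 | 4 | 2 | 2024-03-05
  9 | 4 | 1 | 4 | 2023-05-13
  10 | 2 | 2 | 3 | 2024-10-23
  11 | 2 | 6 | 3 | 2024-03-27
SELECT c.id, p.name AS customer, c.order_date FROM orders c JOIN customers p ON c.customer_id = p.id WHERE c.quantity > 2

Execution result:
id | customer | order_date
1 | Carol Brown | 2023-09-15
3 | Carol Brown | 2023-03-10
5 | Mia Miller | 2022-06-17
7 | Mia Wilson | 2024-04-08
9 | David Martinez | 2023-05-13
10 | Mia Wilson | 2024-10-23
11 | Mia Wilson | 2024-03-27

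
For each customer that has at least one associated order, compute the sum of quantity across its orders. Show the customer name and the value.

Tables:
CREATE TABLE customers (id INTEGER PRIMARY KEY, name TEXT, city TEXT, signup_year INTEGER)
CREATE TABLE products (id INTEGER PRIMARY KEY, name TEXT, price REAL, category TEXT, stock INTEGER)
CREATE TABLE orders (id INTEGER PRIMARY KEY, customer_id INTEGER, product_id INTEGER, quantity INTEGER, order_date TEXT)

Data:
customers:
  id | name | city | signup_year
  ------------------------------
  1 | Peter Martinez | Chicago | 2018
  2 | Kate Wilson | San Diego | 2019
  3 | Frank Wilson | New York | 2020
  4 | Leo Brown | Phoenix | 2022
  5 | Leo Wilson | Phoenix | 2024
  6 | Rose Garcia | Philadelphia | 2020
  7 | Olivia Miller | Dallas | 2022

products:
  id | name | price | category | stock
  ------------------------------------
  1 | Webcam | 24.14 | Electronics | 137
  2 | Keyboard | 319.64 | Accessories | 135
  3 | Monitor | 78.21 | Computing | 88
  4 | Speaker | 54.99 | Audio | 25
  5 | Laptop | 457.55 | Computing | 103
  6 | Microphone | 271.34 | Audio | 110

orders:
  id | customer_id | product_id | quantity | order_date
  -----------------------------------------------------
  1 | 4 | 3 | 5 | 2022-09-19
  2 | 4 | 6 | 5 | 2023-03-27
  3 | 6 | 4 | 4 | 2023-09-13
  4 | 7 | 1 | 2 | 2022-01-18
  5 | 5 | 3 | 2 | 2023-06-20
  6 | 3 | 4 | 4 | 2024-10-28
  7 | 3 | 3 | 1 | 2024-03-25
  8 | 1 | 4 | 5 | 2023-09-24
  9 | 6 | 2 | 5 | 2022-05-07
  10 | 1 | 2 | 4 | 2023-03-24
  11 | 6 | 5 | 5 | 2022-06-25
SELECT p.name, SUM(c.quantity) AS sum_quantity FROM orders c JOIN customers p ON c.customer_id = p.id GROUP BY p.id, p.name

Execution result:
name | sum_quantity
Peter Martinez | 9
Frank Wilson | 5
Leo Brown | 10
Leo Wilson | 2
Rose Garcia | 14
Olivia Miller | 2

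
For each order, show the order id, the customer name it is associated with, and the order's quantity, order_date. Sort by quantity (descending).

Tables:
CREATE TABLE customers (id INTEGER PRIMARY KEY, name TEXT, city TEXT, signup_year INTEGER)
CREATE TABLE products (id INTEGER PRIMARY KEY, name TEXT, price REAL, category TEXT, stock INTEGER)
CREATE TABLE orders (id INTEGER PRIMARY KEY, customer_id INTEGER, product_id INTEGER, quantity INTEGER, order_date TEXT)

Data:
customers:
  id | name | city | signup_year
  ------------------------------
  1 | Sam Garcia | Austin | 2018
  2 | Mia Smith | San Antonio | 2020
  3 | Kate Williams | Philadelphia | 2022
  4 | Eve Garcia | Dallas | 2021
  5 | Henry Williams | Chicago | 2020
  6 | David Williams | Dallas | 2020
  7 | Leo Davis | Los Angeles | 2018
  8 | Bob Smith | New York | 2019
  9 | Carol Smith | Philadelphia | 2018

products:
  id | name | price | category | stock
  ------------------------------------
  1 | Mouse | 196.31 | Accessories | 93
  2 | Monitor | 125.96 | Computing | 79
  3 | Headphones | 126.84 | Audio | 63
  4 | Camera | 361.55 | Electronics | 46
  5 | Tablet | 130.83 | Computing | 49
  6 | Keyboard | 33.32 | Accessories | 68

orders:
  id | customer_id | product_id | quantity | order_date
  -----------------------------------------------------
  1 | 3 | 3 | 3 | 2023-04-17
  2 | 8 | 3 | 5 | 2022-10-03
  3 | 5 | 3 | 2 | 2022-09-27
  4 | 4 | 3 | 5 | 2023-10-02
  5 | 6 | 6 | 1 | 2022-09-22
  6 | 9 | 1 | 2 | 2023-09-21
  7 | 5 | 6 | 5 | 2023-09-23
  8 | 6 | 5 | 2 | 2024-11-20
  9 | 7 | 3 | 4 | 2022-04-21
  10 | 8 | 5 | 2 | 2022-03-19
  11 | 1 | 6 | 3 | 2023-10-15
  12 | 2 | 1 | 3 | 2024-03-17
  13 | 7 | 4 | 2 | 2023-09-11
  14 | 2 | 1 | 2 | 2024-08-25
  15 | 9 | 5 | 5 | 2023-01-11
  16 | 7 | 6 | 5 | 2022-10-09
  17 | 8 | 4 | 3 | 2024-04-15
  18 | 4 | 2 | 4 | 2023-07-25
SELECT c.id, p.name AS customer, c.quantity, c.order_date FROM orders c JOIN customers p ON c.customer_id = p.id ORDER BY c.quantity DESC

Execution result:
id | customer | quantity | order_date
2 | Bob Smith | 5 | 2022-10-03
4 | Eve Garcia | 5 | 2023-10-02
7 | Henry Williams | 5 | 2023-09-23
15 | Carol Smith | 5 | 2023-01-11
16 | Leo Davis | 5 | 2022-10-09
9 | Leo Davis | 4 | 2022-04-21
18 | Eve Garcia | 4 | 2023-07-25
1 | Kate Williams | 3 | 2023-04-17
11 | Sam Garcia | 3 | 2023-10-15
12 | Mia Smith | 3 | 2024-03-17
17 | Bob Smith | 3 | 2024-04-15
3 | Henry Williams | 2 | 2022-09-27
6 | Carol Smith | 2 | 2023-09-21
8 | David Williams | 2 | 2024-11-20
10 | Bob Smith | 2 | 2022-03-19
13 | Leo Davis | 2 | 2023-09-11
14 | Mia Smith | 2 | 2024-08-25
5 | David Williams | 1 | 2022-09-22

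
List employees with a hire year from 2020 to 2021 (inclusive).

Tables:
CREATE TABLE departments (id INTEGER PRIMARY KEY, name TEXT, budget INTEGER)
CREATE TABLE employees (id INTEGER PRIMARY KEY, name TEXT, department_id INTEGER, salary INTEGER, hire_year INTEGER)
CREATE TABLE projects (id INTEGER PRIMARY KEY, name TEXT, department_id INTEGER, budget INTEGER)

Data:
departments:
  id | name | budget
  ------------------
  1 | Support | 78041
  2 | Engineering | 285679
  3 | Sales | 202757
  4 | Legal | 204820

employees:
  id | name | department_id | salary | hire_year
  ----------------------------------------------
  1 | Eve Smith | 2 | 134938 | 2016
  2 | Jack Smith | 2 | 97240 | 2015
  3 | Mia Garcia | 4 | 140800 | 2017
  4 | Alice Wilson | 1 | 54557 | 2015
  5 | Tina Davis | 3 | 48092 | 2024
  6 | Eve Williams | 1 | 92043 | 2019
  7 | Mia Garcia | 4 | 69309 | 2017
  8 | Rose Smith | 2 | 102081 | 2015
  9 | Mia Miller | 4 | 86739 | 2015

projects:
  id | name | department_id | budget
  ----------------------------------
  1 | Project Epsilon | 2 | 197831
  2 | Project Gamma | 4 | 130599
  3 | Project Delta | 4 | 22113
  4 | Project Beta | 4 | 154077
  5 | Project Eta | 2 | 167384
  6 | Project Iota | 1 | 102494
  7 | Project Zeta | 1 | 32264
SELECT name, hire_year FROM employees WHERE hire_year BETWEEN 2020 AND 2021

Execution result:
(no rows)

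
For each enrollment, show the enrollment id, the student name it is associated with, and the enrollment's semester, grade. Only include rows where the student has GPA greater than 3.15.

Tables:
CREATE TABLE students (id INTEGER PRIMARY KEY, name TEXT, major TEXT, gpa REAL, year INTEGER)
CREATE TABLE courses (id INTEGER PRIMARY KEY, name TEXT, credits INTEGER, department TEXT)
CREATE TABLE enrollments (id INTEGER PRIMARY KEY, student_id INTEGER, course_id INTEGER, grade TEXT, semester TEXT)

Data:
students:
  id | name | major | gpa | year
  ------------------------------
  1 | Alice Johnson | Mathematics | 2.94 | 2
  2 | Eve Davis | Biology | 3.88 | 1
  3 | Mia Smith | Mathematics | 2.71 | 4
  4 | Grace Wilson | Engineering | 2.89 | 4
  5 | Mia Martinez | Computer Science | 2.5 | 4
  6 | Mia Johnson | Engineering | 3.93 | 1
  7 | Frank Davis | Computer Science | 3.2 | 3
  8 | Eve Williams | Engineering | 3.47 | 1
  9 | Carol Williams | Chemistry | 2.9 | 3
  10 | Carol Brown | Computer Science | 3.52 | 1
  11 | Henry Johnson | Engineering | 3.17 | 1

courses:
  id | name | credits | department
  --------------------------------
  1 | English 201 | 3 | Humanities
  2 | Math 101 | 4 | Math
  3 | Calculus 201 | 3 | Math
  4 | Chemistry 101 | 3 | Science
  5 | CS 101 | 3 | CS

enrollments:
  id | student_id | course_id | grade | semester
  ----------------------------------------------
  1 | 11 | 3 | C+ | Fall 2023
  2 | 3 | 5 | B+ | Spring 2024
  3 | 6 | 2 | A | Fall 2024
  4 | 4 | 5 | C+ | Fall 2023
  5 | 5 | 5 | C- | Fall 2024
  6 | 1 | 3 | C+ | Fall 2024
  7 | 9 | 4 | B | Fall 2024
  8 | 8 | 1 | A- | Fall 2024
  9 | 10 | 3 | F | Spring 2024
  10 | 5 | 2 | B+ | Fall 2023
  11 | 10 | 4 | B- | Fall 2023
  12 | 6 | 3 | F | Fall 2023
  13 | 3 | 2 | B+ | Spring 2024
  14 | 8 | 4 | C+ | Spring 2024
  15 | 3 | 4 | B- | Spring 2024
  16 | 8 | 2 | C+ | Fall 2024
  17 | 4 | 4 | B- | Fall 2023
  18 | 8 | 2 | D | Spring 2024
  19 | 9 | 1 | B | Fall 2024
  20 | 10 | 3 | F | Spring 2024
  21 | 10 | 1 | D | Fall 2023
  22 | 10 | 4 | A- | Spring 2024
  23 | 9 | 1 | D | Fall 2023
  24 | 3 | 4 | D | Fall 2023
SELECT c.id, p.name AS student, c.semester, c.grade FROM enrollments c JOIN students p ON c.student_id = p.id WHERE p.gpa > 3.15

Execution result:
id | student | semester | grade
1 | Henry Johnson | Fall 2023 | C+
3 | Mia Johnson | Fall 2024 | A
8 | Eve Williams | Fall 2024 | A-
9 | Carol Brown | Spring 2024 | F
11 | Carol Brown | Fall 2023 | B-
12 | Mia Johnson | Fall 2023 | F
14 | Eve Williams | Spring 2024 | C+
16 | Eve Williams | Fall 2024 | C+
18 | Eve Williams | Spring 2024 | D
20 | Carol Brown | Spring 2024 | F
21 | Carol Brown | Fall 2023 | D
22 | Carol Brown | Spring 2024 | A-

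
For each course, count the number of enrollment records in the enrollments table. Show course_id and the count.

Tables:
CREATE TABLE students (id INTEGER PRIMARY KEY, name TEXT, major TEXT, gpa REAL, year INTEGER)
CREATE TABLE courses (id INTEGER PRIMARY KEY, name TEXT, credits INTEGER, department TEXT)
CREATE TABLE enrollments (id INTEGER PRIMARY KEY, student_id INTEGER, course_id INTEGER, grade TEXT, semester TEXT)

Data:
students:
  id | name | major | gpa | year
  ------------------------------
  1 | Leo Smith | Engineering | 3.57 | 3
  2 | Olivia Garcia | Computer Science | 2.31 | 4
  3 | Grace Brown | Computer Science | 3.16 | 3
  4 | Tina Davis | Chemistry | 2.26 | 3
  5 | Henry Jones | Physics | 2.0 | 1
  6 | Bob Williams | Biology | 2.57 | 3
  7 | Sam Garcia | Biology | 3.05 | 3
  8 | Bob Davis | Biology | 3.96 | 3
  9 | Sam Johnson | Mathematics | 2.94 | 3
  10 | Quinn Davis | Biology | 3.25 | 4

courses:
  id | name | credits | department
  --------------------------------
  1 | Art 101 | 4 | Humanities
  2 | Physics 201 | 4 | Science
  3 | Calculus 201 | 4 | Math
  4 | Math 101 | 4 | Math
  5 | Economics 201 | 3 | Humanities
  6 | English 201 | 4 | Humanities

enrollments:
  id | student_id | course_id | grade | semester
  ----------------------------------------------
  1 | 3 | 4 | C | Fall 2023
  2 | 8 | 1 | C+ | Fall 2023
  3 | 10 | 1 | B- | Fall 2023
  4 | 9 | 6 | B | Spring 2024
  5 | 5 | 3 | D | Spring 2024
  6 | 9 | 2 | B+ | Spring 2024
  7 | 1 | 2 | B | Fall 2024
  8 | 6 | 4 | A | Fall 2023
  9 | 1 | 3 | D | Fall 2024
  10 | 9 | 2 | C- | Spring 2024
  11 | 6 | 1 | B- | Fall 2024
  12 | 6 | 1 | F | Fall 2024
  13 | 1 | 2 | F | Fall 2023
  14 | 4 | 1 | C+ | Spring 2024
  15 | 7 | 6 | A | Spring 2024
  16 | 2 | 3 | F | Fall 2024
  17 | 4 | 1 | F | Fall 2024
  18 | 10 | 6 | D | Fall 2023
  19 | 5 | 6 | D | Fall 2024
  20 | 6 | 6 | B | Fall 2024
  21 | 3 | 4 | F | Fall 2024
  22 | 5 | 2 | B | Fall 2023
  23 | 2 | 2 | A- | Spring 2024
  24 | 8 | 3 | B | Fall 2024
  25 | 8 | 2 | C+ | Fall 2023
SELECT course_id, COUNT(*) AS enrollment_count FROM enrollments GROUP BY course_id

Execution result:
course_id | enrollment_count
1 | 6
2 | 7
3 | 4
4 | 3
6 | 5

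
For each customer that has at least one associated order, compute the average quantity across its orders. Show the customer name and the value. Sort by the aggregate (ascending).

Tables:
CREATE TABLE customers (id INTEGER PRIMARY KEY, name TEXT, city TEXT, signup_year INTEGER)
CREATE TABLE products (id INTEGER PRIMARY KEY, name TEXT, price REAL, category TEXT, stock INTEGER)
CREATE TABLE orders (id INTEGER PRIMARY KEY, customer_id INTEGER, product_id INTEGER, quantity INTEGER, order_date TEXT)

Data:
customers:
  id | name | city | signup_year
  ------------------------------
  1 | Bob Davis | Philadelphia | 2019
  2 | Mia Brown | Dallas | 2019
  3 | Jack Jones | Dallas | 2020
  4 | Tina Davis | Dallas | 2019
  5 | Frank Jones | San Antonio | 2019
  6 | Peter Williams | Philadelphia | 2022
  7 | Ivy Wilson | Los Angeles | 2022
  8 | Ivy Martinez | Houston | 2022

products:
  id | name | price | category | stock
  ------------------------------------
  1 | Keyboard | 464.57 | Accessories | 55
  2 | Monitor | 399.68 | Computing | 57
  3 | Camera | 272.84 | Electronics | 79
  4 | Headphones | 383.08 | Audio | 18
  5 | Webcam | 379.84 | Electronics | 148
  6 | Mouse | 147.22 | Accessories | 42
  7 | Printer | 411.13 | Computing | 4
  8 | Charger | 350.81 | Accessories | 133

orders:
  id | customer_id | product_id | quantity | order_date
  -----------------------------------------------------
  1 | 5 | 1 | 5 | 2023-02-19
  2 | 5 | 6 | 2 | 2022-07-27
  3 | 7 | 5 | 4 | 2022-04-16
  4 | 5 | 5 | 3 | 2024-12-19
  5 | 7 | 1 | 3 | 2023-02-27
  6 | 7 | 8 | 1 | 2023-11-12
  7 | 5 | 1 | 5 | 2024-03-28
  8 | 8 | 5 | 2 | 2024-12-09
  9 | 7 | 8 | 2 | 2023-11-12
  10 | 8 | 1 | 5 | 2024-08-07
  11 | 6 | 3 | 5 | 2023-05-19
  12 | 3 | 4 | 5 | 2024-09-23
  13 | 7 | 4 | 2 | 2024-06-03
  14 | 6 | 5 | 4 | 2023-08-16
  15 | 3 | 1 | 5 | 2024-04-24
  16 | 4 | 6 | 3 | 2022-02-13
SELECT p.name, AVG(c.quantity) AS avg_quantity FROM orders c JOIN customers p ON c.customer_id = p.id GROUP BY p.id, p.name ORDER BY avg_quantity ASC

Execution result:
name | avg_quantity
Ivy Wilson | 2.40
Tina Davis | 3.00
Ivy Martinez | 3.50
Frank Jones | 3.75
Peter Williams | 4.50
Jack Jones | 5.00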